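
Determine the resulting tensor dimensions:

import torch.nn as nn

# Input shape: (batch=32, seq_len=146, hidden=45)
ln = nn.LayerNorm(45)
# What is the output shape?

Input shape: (32, 146, 45)
Output shape: (32, 146, 45)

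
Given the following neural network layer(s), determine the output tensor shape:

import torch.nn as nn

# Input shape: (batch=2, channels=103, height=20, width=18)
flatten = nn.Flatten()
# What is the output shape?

Input shape: (2, 103, 20, 18)
Output shape: (2, 37080)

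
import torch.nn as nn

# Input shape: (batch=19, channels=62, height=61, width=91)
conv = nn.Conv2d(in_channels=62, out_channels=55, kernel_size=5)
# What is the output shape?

Input shape: (19, 62, 61, 91)
Output shape: (19, 55, 57, 87)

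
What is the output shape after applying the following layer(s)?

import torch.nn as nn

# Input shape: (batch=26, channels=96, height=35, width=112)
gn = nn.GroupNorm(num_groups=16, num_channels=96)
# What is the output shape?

Input shape: (26, 96, 35, 112)
Output shape: (26, 96, 35, 112)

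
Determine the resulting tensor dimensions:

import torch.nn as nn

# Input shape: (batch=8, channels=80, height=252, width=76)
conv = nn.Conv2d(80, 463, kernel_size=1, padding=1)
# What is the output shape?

Input shape: (8, 80, 252, 76)
Output shape: (8, 463, 254, 78)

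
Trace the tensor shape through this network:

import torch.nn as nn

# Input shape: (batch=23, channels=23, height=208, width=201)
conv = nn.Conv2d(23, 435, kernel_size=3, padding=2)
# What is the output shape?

Input shape: (23, 23, 208, 201)
Output shape: (23, 435, 210, 203)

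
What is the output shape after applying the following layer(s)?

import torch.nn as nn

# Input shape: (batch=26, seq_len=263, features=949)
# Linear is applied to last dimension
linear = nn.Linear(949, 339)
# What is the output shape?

Input shape: (26, 263, 949)
Output shape: (26, 263, 339)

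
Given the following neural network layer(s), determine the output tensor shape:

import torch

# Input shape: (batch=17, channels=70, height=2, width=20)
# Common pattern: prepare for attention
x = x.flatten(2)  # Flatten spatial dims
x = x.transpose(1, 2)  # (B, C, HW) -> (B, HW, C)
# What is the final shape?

Input shape: (17, 70, 2, 20)
  -> after flatten(2): (17, 70, 40)
Output shape: (17, 40, 70)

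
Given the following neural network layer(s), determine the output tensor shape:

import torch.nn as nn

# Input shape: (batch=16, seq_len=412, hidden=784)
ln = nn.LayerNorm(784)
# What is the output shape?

Input shape: (16, 412, 784)
Output shape: (16, 412, 784)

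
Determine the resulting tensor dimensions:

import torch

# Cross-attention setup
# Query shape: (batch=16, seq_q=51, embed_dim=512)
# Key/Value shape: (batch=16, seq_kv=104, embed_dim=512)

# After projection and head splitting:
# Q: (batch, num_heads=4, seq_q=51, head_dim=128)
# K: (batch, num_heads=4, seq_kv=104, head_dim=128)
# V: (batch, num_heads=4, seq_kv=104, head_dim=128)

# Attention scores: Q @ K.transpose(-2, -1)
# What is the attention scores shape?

Input shape: (16, 51, 512)
Output shape: (16, 4, 51, 104)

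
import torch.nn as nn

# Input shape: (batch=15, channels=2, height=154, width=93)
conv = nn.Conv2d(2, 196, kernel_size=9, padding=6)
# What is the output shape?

Input shape: (15, 2, 154, 93)
Output shape: (15, 196, 158, 97)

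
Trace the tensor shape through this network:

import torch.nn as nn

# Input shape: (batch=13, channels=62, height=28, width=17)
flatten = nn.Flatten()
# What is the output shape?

Input shape: (13, 62, 28, 17)
Output shape: (13, 29512)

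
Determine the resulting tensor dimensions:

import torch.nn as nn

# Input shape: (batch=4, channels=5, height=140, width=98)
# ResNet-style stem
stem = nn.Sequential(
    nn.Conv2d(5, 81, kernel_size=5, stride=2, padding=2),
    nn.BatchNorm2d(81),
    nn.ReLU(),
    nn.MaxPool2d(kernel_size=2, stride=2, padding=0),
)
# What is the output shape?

Input shape: (4, 5, 140, 98)
  -> after Conv2d 5x5 stride=2: (4, 81, 70, 49)
Output shape: (4, 81, 35, 24)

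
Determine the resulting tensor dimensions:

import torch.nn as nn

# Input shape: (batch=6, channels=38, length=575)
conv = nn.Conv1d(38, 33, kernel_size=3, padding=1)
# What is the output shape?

Input shape: (6, 38, 575)
Output shape: (6, 33, 575)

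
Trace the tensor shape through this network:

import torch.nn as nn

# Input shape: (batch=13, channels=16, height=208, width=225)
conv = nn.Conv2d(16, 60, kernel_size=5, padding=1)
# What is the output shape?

Input shape: (13, 16, 208, 225)
Output shape: (13, 60, 206, 223)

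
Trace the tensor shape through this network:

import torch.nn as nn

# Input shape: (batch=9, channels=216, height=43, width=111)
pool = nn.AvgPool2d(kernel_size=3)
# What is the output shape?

Input shape: (9, 216, 43, 111)
Output shape: (9, 216, 14, 37)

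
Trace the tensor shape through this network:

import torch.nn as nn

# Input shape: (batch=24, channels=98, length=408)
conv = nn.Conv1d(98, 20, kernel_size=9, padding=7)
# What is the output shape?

Input shape: (24, 98, 408)
Output shape: (24, 20, 414)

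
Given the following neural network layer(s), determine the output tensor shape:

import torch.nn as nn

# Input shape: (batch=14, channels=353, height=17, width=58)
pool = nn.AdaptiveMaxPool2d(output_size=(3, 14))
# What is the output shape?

Input shape: (14, 353, 17, 58)
Output shape: (14, 353, 3, 14)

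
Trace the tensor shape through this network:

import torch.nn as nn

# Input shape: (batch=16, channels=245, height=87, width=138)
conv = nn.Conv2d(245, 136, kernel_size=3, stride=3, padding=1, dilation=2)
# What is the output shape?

Input shape: (16, 245, 87, 138)
Output shape: (16, 136, 29, 46)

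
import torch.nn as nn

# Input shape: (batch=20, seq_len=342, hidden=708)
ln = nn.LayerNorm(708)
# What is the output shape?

Input shape: (20, 342, 708)
Output shape: (20, 342, 708)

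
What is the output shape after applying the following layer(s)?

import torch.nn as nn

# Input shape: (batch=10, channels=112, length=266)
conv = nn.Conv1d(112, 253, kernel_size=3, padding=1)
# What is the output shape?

Input shape: (10, 112, 266)
Output shape: (10, 253, 266)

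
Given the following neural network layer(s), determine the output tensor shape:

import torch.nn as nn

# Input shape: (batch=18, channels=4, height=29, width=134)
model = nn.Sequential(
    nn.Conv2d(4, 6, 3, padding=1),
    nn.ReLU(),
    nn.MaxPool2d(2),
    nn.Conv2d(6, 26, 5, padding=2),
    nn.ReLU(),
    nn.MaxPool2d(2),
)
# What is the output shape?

Input shape: (18, 4, 29, 134)
  -> after first Conv2d: (18, 6, 29, 134)
  -> after first MaxPool2d: (18, 6, 14, 67)
  -> after second Conv2d: (18, 26, 14, 67)
Output shape: (18, 26, 7, 33)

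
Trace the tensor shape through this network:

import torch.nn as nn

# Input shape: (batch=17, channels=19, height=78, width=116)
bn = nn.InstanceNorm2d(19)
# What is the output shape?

Input shape: (17, 19, 78, 116)
Output shape: (17, 19, 78, 116)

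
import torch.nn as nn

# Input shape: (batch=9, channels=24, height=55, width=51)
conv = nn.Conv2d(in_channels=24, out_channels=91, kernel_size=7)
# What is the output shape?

Input shape: (9, 24, 55, 51)
Output shape: (9, 91, 49, 45)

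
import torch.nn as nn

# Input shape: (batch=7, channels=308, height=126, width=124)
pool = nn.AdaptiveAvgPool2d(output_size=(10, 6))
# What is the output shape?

Input shape: (7, 308, 126, 124)
Output shape: (7, 308, 10, 6)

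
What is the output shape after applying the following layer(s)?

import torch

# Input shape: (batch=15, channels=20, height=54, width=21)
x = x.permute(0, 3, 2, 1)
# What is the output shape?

Input shape: (15, 20, 54, 21)
Output shape: (15, 21, 54, 20)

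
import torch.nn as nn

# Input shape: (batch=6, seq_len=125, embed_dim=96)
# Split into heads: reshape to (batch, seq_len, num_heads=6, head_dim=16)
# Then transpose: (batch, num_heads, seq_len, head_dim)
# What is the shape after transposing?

Input shape: (6, 125, 96)
  -> after reshape: (6, 125, 6, 16)
Output shape: (6, 6, 125, 16)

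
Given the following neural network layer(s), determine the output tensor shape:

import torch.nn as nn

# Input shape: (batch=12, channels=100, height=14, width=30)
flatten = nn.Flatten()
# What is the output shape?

Input shape: (12, 100, 14, 30)
Output shape: (12, 42000)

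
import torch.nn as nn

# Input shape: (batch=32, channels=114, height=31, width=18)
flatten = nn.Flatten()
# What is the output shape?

Input shape: (32, 114, 31, 18)
Output shape: (32, 63612)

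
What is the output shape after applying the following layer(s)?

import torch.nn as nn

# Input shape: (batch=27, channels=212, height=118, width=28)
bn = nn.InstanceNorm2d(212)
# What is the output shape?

Input shape: (27, 212, 118, 28)
Output shape: (27, 212, 118, 28)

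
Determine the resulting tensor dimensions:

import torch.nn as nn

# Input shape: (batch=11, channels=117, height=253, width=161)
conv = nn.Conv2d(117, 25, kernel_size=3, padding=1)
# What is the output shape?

Input shape: (11, 117, 253, 161)
Output shape: (11, 25, 253, 161)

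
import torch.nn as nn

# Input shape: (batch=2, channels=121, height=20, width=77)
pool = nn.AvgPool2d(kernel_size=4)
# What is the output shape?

Input shape: (2, 121, 20, 77)
Output shape: (2, 121, 5, 19)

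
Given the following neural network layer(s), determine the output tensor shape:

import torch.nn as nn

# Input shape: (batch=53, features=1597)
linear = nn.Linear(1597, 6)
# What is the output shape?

Input shape: (53, 1597)
Output shape: (53, 6)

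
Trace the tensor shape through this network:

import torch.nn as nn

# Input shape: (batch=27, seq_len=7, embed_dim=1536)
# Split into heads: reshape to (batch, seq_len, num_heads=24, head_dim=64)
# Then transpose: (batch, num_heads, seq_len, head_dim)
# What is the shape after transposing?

Input shape: (27, 7, 1536)
  -> after reshape: (27, 7, 24, 64)
Output shape: (27, 24, 7, 64)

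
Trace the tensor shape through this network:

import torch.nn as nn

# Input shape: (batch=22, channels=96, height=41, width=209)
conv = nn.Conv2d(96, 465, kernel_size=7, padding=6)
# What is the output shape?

Input shape: (22, 96, 41, 209)
Output shape: (22, 465, 47, 215)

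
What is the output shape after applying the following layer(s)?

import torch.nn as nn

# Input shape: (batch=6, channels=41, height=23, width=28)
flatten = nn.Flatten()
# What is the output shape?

Input shape: (6, 41, 23, 28)
Output shape: (6, 26404)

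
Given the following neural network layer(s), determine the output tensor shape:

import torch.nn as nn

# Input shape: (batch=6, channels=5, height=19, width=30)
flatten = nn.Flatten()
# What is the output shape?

Input shape: (6, 5, 19, 30)
Output shape: (6, 2850)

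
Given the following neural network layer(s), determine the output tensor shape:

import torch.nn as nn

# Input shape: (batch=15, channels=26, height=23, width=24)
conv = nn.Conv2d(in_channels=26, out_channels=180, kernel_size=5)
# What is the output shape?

Input shape: (15, 26, 23, 24)
Output shape: (15, 180, 19, 20)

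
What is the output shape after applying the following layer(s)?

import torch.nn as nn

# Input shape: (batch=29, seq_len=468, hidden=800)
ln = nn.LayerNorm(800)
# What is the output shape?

Input shape: (29, 468, 800)
Output shape: (29, 468, 800)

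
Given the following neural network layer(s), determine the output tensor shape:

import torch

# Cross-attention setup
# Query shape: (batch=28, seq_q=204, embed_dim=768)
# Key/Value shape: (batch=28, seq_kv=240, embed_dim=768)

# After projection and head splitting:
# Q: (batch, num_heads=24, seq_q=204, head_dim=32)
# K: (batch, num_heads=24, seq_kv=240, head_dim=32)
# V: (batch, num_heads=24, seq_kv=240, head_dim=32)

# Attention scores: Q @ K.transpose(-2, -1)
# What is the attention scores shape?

Input shape: (28, 204, 768)
Output shape: (28, 24, 204, 240)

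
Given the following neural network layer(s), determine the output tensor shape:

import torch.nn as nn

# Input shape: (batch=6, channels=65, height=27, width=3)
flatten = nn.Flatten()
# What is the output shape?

Input shape: (6, 65, 27, 3)
Output shape: (6, 5265)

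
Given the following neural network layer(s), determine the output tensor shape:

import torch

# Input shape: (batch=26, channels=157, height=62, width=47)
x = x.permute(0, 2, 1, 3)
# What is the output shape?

Input shape: (26, 157, 62, 47)
Output shape: (26, 62, 157, 47)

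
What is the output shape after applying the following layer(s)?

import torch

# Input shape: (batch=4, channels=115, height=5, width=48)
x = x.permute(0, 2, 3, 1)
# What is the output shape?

Input shape: (4, 115, 5, 48)
Output shape: (4, 5, 48, 115)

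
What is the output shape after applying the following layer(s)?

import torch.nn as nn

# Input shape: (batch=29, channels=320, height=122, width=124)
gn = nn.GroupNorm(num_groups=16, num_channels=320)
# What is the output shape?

Input shape: (29, 320, 122, 124)
Output shape: (29, 320, 122, 124)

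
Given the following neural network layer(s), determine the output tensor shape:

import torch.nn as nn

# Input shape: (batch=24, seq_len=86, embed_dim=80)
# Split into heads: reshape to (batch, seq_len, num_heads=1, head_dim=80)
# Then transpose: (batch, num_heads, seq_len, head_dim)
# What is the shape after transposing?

Input shape: (24, 86, 80)
  -> after reshape: (24, 86, 1, 80)
Output shape: (24, 1, 86, 80)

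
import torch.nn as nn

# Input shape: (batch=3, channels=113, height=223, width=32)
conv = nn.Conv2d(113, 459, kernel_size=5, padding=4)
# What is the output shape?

Input shape: (3, 113, 223, 32)
Output shape: (3, 459, 227, 36)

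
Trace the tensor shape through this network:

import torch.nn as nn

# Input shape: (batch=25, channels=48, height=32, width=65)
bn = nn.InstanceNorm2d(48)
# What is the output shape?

Input shape: (25, 48, 32, 65)
Output shape: (25, 48, 32, 65)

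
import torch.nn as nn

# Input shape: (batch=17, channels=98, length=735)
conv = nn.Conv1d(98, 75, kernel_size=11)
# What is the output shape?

Input shape: (17, 98, 735)
Output shape: (17, 75, 725)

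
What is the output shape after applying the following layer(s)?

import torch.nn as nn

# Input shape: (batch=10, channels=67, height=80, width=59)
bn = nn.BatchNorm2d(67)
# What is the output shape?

Input shape: (10, 67, 80, 59)
Output shape: (10, 67, 80, 59)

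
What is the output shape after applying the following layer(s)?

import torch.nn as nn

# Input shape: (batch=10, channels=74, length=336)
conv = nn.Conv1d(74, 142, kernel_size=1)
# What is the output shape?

Input shape: (10, 74, 336)
Output shape: (10, 142, 336)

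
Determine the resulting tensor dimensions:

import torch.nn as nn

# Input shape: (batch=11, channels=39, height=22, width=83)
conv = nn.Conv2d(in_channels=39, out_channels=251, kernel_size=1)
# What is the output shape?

Input shape: (11, 39, 22, 83)
Output shape: (11, 251, 22, 83)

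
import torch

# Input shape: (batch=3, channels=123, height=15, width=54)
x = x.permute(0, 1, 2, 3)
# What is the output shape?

Input shape: (3, 123, 15, 54)
Output shape: (3, 123, 15, 54)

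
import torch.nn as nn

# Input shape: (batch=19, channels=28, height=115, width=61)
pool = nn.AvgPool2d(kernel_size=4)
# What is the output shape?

Input shape: (19, 28, 115, 61)
Output shape: (19, 28, 28, 15)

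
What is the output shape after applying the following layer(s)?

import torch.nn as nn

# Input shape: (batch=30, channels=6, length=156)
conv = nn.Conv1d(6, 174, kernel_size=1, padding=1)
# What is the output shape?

Input shape: (30, 6, 156)
Output shape: (30, 174, 158)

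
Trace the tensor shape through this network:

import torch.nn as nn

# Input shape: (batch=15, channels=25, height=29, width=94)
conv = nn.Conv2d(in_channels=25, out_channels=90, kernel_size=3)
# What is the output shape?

Input shape: (15, 25, 29, 94)
Output shape: (15, 90, 27, 92)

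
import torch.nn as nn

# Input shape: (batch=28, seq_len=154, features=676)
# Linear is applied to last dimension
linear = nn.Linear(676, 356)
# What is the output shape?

Input shape: (28, 154, 676)
Output shape: (28, 154, 356)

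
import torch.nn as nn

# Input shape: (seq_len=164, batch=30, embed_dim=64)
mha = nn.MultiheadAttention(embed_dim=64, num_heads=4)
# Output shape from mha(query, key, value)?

Input shape: (164, 30, 64)
Output shape: (164, 30, 64)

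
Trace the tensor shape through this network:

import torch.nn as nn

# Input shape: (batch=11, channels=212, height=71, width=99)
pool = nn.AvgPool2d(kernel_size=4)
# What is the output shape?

Input shape: (11, 212, 71, 99)
Output shape: (11, 212, 17, 24)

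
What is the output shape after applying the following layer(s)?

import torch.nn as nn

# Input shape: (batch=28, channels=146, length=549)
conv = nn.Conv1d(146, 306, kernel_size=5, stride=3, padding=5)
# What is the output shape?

Input shape: (28, 146, 549)
Output shape: (28, 306, 185)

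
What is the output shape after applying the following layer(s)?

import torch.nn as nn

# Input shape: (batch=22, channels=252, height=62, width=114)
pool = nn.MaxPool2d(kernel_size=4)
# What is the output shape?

Input shape: (22, 252, 62, 114)
Output shape: (22, 252, 15, 28)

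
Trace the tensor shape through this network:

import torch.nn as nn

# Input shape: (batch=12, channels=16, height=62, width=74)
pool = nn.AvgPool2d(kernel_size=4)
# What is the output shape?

Input shape: (12, 16, 62, 74)
Output shape: (12, 16, 15, 18)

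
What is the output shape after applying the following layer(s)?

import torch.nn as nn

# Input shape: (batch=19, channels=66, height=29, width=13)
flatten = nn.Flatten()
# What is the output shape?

Input shape: (19, 66, 29, 13)
Output shape: (19, 24882)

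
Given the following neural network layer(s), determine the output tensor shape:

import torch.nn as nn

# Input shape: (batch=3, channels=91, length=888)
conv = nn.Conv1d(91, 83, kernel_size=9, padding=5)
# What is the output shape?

Input shape: (3, 91, 888)
Output shape: (3, 83, 890)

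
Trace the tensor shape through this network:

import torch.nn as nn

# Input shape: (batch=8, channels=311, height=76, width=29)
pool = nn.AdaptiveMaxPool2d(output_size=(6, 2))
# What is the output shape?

Input shape: (8, 311, 76, 29)
Output shape: (8, 311, 6, 2)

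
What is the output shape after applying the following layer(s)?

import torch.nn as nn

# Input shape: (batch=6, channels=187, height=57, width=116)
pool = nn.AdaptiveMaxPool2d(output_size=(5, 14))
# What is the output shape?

Input shape: (6, 187, 57, 116)
Output shape: (6, 187, 5, 14)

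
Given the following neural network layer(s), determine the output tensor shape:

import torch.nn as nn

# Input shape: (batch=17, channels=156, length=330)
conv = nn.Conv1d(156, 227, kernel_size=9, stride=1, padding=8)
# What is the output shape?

Input shape: (17, 156, 330)
Output shape: (17, 227, 338)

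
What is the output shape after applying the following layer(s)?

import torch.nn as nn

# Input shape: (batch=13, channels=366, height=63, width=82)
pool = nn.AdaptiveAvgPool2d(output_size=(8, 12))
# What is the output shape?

Input shape: (13, 366, 63, 82)
Output shape: (13, 366, 8, 12)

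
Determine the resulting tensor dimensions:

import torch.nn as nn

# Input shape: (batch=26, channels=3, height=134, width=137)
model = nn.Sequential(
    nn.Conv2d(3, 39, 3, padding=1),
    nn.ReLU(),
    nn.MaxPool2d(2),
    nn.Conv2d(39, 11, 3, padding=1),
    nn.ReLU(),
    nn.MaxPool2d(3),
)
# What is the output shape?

Input shape: (26, 3, 134, 137)
  -> after first Conv2d: (26, 39, 134, 137)
  -> after first MaxPool2d: (26, 39, 67, 68)
  -> after second Conv2d: (26, 11, 67, 68)
Output shape: (26, 11, 22, 22)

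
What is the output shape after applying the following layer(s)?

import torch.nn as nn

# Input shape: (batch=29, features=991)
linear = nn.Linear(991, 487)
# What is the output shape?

Input shape: (29, 991)
Output shape: (29, 487)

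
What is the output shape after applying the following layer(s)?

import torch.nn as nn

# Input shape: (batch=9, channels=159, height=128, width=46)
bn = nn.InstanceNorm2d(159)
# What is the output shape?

Input shape: (9, 159, 128, 46)
Output shape: (9, 159, 128, 46)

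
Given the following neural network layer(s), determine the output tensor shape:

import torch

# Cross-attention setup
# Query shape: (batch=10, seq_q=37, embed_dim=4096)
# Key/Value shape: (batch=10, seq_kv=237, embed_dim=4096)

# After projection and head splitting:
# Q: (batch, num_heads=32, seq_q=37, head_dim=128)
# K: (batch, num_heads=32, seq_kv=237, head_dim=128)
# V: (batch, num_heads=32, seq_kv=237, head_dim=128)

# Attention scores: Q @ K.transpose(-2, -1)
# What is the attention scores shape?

Input shape: (10, 37, 4096)
Output shape: (10, 32, 37, 237)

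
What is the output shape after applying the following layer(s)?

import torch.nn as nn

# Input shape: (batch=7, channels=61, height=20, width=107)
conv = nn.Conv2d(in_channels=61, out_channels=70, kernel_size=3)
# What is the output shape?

Input shape: (7, 61, 20, 107)
Output shape: (7, 70, 18, 105)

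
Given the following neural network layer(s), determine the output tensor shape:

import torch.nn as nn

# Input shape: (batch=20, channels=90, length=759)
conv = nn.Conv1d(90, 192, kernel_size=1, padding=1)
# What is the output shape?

Input shape: (20, 90, 759)
Output shape: (20, 192, 761)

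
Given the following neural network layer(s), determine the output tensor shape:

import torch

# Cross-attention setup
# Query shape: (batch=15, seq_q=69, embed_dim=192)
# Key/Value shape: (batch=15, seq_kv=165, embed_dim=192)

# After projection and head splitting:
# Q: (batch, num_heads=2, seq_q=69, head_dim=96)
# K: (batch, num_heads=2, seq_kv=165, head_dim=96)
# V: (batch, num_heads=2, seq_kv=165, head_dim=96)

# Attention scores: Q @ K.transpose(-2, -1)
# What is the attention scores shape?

Input shape: (15, 69, 192)
Output shape: (15, 2, 69, 165)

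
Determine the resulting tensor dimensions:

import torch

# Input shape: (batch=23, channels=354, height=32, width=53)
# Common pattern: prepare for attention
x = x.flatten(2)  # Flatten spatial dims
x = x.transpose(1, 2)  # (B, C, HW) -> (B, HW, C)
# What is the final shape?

Input shape: (23, 354, 32, 53)
  -> after flatten(2): (23, 354, 1696)
Output shape: (23, 1696, 354)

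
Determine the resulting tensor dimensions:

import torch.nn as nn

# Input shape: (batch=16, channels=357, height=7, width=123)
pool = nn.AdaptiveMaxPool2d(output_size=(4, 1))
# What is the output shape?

Input shape: (16, 357, 7, 123)
Output shape: (16, 357, 4, 1)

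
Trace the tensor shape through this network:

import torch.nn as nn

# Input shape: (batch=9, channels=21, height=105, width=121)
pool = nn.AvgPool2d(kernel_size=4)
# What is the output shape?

Input shape: (9, 21, 105, 121)
Output shape: (9, 21, 26, 30)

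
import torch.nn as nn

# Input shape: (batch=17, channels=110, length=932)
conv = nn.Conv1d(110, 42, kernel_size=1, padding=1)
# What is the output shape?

Input shape: (17, 110, 932)
Output shape: (17, 42, 934)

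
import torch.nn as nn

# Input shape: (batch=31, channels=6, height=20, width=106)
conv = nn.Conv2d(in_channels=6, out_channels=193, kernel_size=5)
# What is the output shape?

Input shape: (31, 6, 20, 106)
Output shape: (31, 193, 16, 102)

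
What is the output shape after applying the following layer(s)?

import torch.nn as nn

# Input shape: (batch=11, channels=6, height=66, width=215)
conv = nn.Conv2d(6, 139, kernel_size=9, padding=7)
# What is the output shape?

Input shape: (11, 6, 66, 215)
Output shape: (11, 139, 72, 221)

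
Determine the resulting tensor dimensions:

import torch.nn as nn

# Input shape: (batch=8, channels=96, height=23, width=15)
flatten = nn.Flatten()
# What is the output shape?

Input shape: (8, 96, 23, 15)
Output shape: (8, 33120)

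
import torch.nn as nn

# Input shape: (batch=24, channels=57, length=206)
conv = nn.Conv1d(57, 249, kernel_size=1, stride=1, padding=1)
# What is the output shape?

Input shape: (24, 57, 206)
Output shape: (24, 249, 208)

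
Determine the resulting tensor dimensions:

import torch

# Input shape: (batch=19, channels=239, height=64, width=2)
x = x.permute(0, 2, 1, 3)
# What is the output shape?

Input shape: (19, 239, 64, 2)
Output shape: (19, 64, 239, 2)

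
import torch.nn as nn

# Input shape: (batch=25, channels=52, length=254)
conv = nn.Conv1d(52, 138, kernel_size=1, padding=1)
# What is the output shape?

Input shape: (25, 52, 254)
Output shape: (25, 138, 256)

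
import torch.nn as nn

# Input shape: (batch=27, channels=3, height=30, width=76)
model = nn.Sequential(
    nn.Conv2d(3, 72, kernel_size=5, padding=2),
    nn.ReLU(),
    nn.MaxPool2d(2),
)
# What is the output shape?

Input shape: (27, 3, 30, 76)
  -> after Conv2d: (27, 72, 30, 76)
  -> after ReLU: (27, 72, 30, 76)
Output shape: (27, 72, 15, 38)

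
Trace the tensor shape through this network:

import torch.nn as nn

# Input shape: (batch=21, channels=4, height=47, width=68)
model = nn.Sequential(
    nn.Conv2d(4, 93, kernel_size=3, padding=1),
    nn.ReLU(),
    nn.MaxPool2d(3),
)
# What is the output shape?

Input shape: (21, 4, 47, 68)
  -> after Conv2d: (21, 93, 47, 68)
  -> after ReLU: (21, 93, 47, 68)
Output shape: (21, 93, 15, 22)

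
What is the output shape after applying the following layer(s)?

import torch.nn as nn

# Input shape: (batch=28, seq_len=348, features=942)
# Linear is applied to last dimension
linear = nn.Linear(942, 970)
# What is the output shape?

Input shape: (28, 348, 942)
Output shape: (28, 348, 970)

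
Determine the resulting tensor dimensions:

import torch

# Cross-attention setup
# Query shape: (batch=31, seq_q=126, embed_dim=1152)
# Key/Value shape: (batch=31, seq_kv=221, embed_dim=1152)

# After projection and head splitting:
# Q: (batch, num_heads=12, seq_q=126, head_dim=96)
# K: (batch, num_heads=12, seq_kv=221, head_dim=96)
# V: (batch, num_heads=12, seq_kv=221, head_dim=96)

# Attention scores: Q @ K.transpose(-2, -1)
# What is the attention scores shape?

Input shape: (31, 126, 1152)
Output shape: (31, 12, 126, 221)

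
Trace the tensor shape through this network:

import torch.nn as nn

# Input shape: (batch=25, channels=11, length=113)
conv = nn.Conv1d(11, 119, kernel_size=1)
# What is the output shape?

Input shape: (25, 11, 113)
Output shape: (25, 119, 113)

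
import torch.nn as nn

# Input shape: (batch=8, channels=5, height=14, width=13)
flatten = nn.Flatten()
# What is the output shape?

Input shape: (8, 5, 14, 13)
Output shape: (8, 910)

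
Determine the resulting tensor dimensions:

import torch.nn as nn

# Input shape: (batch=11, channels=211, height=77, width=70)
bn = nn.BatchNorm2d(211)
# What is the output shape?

Input shape: (11, 211, 77, 70)
Output shape: (11, 211, 77, 70)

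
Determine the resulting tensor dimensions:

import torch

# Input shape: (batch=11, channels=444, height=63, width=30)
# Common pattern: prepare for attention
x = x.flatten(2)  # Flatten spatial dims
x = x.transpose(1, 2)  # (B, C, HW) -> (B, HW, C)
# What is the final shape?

Input shape: (11, 444, 63, 30)
  -> after flatten(2): (11, 444, 1890)
Output shape: (11, 1890, 444)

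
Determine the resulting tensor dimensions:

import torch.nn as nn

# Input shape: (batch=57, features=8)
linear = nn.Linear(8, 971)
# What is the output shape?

Input shape: (57, 8)
Output shape: (57, 971)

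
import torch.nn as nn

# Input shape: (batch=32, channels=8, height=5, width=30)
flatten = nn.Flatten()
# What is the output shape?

Input shape: (32, 8, 5, 30)
Output shape: (32, 1200)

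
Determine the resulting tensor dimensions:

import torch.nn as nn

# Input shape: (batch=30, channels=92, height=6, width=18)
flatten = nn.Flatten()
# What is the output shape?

Input shape: (30, 92, 6, 18)
Output shape: (30, 9936)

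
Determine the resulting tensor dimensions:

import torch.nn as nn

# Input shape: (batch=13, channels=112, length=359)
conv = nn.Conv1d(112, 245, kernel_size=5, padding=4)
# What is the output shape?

Input shape: (13, 112, 359)
Output shape: (13, 245, 363)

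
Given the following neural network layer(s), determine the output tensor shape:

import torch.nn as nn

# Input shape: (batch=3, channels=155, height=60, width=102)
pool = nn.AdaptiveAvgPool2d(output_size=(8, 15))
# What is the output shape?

Input shape: (3, 155, 60, 102)
Output shape: (3, 155, 8, 15)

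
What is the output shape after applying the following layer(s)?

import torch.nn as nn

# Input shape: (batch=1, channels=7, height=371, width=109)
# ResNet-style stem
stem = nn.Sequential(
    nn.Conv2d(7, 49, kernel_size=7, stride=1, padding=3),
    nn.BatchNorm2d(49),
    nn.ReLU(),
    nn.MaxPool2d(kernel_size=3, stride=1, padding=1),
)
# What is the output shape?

Input shape: (1, 7, 371, 109)
  -> after Conv2d 7x7 stride=1: (1, 49, 371, 109)
Output shape: (1, 49, 371, 109)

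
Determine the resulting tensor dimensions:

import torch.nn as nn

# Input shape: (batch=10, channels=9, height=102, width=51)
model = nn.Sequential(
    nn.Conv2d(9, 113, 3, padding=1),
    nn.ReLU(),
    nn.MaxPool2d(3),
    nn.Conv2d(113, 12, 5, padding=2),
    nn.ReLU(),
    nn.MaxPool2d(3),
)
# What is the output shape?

Input shape: (10, 9, 102, 51)
  -> after first Conv2d: (10, 113, 102, 51)
  -> after first MaxPool2d: (10, 113, 34, 17)
  -> after second Conv2d: (10, 12, 34, 17)
Output shape: (10, 12, 11, 5)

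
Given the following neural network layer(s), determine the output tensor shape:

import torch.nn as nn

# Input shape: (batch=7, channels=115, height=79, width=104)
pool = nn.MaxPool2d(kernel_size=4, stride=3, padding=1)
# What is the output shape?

Input shape: (7, 115, 79, 104)
Output shape: (7, 115, 26, 35)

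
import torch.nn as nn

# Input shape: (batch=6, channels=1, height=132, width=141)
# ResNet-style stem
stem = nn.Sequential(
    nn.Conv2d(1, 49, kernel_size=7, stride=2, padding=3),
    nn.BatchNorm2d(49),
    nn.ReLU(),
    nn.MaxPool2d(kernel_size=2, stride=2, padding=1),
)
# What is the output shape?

Input shape: (6, 1, 132, 141)
  -> after Conv2d 7x7 stride=2: (6, 49, 66, 71)
Output shape: (6, 49, 34, 36)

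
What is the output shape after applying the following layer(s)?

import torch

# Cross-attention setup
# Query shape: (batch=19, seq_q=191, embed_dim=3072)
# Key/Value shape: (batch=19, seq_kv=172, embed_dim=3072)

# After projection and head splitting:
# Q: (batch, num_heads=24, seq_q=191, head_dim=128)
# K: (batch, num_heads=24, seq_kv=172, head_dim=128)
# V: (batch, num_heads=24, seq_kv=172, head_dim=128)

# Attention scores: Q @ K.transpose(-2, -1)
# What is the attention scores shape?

Input shape: (19, 191, 3072)
Output shape: (19, 24, 191, 172)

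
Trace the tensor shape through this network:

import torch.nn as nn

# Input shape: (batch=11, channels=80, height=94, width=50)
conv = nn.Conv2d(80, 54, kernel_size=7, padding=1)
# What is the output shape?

Input shape: (11, 80, 94, 50)
Output shape: (11, 54, 90, 46)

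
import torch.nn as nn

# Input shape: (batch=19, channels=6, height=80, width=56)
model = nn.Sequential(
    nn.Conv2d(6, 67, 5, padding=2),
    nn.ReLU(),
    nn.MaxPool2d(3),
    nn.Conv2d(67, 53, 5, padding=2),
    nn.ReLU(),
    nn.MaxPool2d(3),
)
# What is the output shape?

Input shape: (19, 6, 80, 56)
  -> after first Conv2d: (19, 67, 80, 56)
  -> after first MaxPool2d: (19, 67, 26, 18)
  -> after second Conv2d: (19, 53, 26, 18)
Output shape: (19, 53, 8, 6)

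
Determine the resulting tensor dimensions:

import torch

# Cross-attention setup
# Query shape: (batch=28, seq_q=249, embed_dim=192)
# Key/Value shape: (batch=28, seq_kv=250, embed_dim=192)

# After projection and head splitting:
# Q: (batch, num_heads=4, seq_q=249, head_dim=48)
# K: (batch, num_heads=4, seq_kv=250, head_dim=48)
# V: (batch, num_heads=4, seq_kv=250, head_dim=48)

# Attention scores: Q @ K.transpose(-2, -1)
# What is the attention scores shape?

Input shape: (28, 249, 192)
Output shape: (28, 4, 249, 250)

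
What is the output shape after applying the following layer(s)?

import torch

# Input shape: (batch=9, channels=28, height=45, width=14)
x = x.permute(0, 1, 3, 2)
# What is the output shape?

Input shape: (9, 28, 45, 14)
Output shape: (9, 28, 14, 45)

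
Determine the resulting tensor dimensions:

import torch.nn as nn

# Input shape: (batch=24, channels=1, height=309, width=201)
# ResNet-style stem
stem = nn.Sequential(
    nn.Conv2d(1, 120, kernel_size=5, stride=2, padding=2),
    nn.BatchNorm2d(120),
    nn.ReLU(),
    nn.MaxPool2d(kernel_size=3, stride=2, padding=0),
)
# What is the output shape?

Input shape: (24, 1, 309, 201)
  -> after Conv2d 5x5 stride=2: (24, 120, 155, 101)
Output shape: (24, 120, 77, 50)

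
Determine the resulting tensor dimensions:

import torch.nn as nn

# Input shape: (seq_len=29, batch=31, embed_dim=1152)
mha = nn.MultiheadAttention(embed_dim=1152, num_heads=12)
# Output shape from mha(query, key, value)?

Input shape: (29, 31, 1152)
Output shape: (29, 31, 1152)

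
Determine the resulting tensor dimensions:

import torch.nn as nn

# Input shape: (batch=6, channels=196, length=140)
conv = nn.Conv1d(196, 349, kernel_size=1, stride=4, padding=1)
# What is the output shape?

Input shape: (6, 196, 140)
Output shape: (6, 349, 36)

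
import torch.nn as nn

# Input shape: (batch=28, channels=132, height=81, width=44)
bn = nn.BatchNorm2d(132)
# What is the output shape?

Input shape: (28, 132, 81, 44)
Output shape: (28, 132, 81, 44)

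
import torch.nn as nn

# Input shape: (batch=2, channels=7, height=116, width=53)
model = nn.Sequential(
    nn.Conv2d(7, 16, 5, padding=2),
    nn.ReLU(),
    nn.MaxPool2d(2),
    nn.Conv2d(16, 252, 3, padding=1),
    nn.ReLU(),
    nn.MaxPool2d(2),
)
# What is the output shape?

Input shape: (2, 7, 116, 53)
  -> after first Conv2d: (2, 16, 116, 53)
  -> after first MaxPool2d: (2, 16, 58, 26)
  -> after second Conv2d: (2, 252, 58, 26)
Output shape: (2, 252, 29, 13)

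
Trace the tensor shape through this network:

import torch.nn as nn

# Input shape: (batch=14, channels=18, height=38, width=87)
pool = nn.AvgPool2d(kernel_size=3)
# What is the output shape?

Input shape: (14, 18, 38, 87)
Output shape: (14, 18, 12, 29)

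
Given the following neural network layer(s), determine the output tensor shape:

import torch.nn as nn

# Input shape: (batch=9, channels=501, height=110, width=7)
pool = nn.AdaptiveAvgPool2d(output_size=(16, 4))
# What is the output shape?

Input shape: (9, 501, 110, 7)
Output shape: (9, 501, 16, 4)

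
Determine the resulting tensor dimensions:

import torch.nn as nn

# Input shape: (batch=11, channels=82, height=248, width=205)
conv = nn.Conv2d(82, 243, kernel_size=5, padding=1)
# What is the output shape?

Input shape: (11, 82, 248, 205)
Output shape: (11, 243, 246, 203)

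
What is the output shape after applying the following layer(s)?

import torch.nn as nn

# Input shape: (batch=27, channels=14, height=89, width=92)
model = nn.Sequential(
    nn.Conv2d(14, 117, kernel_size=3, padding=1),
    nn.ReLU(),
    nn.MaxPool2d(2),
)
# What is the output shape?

Input shape: (27, 14, 89, 92)
  -> after Conv2d: (27, 117, 89, 92)
  -> after ReLU: (27, 117, 89, 92)
Output shape: (27, 117, 44, 46)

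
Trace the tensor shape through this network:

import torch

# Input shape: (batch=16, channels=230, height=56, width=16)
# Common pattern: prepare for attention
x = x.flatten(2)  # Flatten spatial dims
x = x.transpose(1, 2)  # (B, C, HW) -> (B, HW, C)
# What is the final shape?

Input shape: (16, 230, 56, 16)
  -> after flatten(2): (16, 230, 896)
Output shape: (16, 896, 230)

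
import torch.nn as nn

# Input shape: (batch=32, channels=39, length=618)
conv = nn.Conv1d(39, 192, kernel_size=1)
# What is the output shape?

Input shape: (32, 39, 618)
Output shape: (32, 192, 618)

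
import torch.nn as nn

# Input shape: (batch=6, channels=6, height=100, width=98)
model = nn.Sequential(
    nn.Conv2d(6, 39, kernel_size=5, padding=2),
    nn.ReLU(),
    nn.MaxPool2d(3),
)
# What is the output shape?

Input shape: (6, 6, 100, 98)
  -> after Conv2d: (6, 39, 100, 98)
  -> after ReLU: (6, 39, 100, 98)
Output shape: (6, 39, 33, 32)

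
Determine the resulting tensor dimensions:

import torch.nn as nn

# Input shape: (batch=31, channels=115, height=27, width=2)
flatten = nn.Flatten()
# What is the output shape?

Input shape: (31, 115, 27, 2)
Output shape: (31, 6210)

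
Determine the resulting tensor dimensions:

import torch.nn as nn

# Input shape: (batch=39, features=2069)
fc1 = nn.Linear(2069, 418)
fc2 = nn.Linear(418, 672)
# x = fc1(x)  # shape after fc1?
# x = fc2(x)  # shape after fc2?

Input shape: (39, 2069)
  -> after fc1: (39, 418)
Output shape: (39, 672)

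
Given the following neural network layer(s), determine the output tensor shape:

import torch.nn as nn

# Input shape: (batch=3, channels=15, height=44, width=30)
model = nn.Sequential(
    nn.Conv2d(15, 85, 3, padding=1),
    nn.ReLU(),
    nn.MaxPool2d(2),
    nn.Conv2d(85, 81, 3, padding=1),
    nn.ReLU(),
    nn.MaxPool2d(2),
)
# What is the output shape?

Input shape: (3, 15, 44, 30)
  -> after first Conv2d: (3, 85, 44, 30)
  -> after first MaxPool2d: (3, 85, 22, 15)
  -> after second Conv2d: (3, 81, 22, 15)
Output shape: (3, 81, 11, 7)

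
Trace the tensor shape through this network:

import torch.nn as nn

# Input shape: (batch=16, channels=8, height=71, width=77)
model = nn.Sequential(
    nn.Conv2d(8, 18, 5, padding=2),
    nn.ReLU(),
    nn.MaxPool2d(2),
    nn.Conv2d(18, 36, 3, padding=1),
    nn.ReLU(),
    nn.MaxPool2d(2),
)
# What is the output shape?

Input shape: (16, 8, 71, 77)
  -> after first Conv2d: (16, 18, 71, 77)
  -> after first MaxPool2d: (16, 18, 35, 38)
  -> after second Conv2d: (16, 36, 35, 38)
Output shape: (16, 36, 17, 19)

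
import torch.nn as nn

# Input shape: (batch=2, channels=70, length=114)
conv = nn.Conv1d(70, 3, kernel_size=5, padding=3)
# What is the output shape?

Input shape: (2, 70, 114)
Output shape: (2, 3, 116)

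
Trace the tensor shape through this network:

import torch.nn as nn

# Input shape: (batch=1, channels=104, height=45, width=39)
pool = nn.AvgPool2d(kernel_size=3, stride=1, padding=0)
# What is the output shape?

Input shape: (1, 104, 45, 39)
Output shape: (1, 104, 43, 37)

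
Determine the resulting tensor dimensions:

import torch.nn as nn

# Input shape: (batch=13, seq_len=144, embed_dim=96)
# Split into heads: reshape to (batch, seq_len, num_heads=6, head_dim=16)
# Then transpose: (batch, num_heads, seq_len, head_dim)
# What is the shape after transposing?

Input shape: (13, 144, 96)
  -> after reshape: (13, 144, 6, 16)
Output shape: (13, 6, 144, 16)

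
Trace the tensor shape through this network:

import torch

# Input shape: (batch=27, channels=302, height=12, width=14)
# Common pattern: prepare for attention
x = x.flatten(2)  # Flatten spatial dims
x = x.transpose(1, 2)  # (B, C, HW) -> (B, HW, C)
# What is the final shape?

Input shape: (27, 302, 12, 14)
  -> after flatten(2): (27, 302, 168)
Output shape: (27, 168, 302)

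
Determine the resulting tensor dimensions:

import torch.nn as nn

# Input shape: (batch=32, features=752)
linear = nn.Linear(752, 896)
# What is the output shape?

Input shape: (32, 752)
Output shape: (32, 896)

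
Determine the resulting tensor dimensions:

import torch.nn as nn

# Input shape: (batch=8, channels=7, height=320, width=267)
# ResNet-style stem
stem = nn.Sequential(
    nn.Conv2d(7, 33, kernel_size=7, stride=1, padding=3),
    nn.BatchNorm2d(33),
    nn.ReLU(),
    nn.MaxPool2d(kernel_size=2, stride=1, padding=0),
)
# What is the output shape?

Input shape: (8, 7, 320, 267)
  -> after Conv2d 7x7 stride=1: (8, 33, 320, 267)
Output shape: (8, 33, 319, 266)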